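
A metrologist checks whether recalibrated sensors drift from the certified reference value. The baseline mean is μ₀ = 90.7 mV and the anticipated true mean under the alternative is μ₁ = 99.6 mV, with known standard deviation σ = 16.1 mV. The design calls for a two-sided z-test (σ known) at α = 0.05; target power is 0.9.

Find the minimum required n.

n = 35

Standardized effect: d = |μ₁ − μ₀| / σ = |99.6 − 90.7| / 16.1 = 0.5528
Set Φ(δ − 1.960) = 0.9; then δ − 1.960 = Φ⁻¹(0.9) = 1.282, giving δ = 3.242.
(The Φ(−δ − z_{α/2}) term is vanishingly small for δ > 0 and is dropped in the standard sample-size formula.)
δ = d·√n ⇒ n = (δ/d)² = (3.242 / 0.5528)² = 34.38.
Round up to the next whole unit.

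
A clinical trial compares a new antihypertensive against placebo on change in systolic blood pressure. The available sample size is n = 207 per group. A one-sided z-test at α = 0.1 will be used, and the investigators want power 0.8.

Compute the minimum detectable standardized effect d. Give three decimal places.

Required noncentrality: δ = z_{0.1} + z_{0.20} = 1.282 + 0.842 = 2.123.
δ = d·√(n/2) ⇒ d = δ/√(n/2) = 2.123/√(207/2) = 0.2087.

d ≈ 0.209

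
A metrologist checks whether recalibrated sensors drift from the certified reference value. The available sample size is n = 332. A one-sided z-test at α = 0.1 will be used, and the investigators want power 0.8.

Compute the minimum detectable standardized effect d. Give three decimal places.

Required noncentrality: δ = z_{0.1} + z_{0.20} = 1.282 + 0.842 = 2.123.
δ = d·√n ⇒ d = δ/√n = 2.123/√332 = 0.1165.

d ≈ 0.117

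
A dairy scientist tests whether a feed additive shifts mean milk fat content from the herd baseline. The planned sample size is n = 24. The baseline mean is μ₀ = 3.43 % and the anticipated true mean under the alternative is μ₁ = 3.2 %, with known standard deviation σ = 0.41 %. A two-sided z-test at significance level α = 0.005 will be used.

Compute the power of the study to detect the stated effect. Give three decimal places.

Power ≈ 0.477

Standardized effect: d = |μ₁ − μ₀| / σ = |3.2 − 3.43| / 0.41 = 0.5610
Noncentrality parameter: δ = d·√n = 0.5610 × √24 = 2.7482
Two-sided α = 0.005 → critical value z_{0.0025} = 2.807.
Power = Φ(δ − 2.807) + Φ(−δ − 2.807) = Φ(-0.059) + Φ(-5.555) = 0.4765 + 0.0000 = 0.4765.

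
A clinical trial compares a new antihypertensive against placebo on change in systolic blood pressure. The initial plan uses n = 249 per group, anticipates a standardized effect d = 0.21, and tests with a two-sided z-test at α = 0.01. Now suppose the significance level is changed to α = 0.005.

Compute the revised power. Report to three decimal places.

Power ≈ 0.321

δ = d·√(n/2) = 0.21 × √(249/2) = 2.3432 (unchanged). New critical value: z_{0.0025} = 2.807.
Revised power = Φ(δ − 2.807) + Φ(−δ − 2.807) = Φ(-0.464) + Φ(-5.150) = 0.3214 + 0.0000 = 0.3214.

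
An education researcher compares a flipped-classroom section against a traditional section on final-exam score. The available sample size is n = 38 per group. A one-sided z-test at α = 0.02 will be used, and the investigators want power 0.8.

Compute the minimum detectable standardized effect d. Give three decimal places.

d ≈ 0.664

Required noncentrality: δ = z_{0.02} + z_{0.20} = 2.054 + 0.842 = 2.895.
δ = d·√(n/2) ⇒ d = δ/√(n/2) = 2.895/√(38/2) = 0.6642.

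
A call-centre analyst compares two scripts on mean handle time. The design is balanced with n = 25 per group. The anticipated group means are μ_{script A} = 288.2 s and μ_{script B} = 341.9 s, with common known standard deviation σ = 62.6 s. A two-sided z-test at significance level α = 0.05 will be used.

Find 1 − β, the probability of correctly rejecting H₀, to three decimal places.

Power ≈ 0.858

Standardized effect: d = |μ_{script A} − μ_{script B}| / σ = |288.2 − 341.9| / 62.6 = 0.8578
Noncentrality parameter: δ = d·√(n/2) = 0.8578 × √(25/2) = 3.0329
Two-sided α = 0.05 → critical value z_{0.025} = 1.960.
Power = Φ(δ − 1.960) + Φ(−δ − 1.960) = Φ(1.073) + Φ(-4.993) = 0.8583 + 0.0000 = 0.8583.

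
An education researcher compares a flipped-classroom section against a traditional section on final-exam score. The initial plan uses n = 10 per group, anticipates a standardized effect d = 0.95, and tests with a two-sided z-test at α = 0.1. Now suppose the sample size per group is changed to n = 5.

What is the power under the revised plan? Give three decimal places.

Power ≈ 0.444

With n = 5 per group: δ = d·√(n/2) = 0.95 × √(5/2) = 1.5021. Critical value z_{0.05} = 1.645.
Revised power = Φ(δ − 1.645) + Φ(−δ − 1.645) = Φ(-0.143) + Φ(-3.147) = 0.4432 + 0.0008 = 0.4441.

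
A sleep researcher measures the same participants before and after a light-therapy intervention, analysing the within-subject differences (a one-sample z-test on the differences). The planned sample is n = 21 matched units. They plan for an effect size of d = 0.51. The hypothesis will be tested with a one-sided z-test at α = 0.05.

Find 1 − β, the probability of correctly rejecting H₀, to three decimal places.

Power ≈ 0.756

Noncentrality parameter: δ = d·√n = 0.51 × √21 = 2.3371
Critical value for a one-sided test at α = 0.05: z_α = 1.645.
Power = Φ(δ − 1.645) = Φ(0.692) = 0.7556.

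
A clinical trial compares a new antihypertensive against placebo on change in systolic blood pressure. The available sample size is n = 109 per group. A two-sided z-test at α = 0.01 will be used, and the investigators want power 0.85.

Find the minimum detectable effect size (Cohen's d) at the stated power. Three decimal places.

Required noncentrality: δ = z_{0.005} + z_{0.15} = 2.576 + 1.036 = 3.612.
(Lower-tail contribution to power is negligible for δ > 0.)
δ = d·√(n/2) ⇒ d = δ/√(n/2) = 3.612/√(109/2) = 0.4893.

d ≈ 0.489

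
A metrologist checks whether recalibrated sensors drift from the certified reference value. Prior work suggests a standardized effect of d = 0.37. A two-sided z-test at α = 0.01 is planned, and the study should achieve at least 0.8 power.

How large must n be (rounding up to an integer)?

Set Φ(δ − 2.576) = 0.8; then δ − 2.576 = Φ⁻¹(0.8) = 0.842, giving δ = 3.417.
(The Φ(−δ − z_{α/2}) term is vanishingly small for δ > 0 and is dropped in the standard sample-size formula.)
δ = d·√n ⇒ n = (δ/d)² = (3.417 / 0.37)² = 85.31.
Round up to the next whole unit.

n = 86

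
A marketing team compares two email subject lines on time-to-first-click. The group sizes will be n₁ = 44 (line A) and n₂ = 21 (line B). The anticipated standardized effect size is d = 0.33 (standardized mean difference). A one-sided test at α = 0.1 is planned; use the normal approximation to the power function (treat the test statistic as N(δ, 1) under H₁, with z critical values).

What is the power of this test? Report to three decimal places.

Power ≈ 0.485

Noncentrality parameter: δ = d / √(1/n₁ + 1/n₂) = 0.33 / √(1/44 + 1/21) = 1.2442
One-sided α = 0.1 → critical value z_{0.1} = 1.282.
Power = P(Z > 1.282 − δ) = Φ(-0.037) = 0.4851.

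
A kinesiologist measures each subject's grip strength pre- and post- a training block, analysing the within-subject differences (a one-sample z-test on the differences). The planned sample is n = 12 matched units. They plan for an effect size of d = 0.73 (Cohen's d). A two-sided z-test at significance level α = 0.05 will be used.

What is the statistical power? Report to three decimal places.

Power ≈ 0.715

Noncentrality parameter: δ = d·√n = 0.73 × √12 = 2.5288
Critical value for a two-sided test at α = 0.05: z_{α/2} = 1.960.
Power = Φ(δ − 1.960) + Φ(−δ − 1.960) = Φ(0.569) + Φ(-4.489) = 0.7153 + 0.0000 = 0.7153.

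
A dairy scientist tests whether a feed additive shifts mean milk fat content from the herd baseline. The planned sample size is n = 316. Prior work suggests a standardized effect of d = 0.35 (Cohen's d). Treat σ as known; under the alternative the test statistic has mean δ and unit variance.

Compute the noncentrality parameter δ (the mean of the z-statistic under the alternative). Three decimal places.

δ = d·√n = 0.35 × √316 = 6.2217

δ ≈ 6.222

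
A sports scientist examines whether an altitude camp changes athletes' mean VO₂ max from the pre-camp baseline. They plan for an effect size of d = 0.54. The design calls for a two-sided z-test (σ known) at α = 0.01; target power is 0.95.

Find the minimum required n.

n = 62

For power 0.95 need Φ(δ − z_{0.005}) = 0.95, so δ = z_{0.005} + z_{0.05} = 2.576 + 1.645 = 4.221.
(Ignoring the negligible lower-tail rejection probability gives the usual closed-form inversion.)
δ = d·√n ⇒ n = (δ/d)² = (4.221 / 0.54)² = 61.09.
Rounding up, n = 62.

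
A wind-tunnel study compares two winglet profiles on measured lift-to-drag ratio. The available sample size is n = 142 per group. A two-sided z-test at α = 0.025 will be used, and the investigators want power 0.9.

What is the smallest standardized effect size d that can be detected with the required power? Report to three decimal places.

d ≈ 0.418

Required noncentrality: δ = z_{0.0125} + z_{0.10} = 2.241 + 1.282 = 3.523.
(The second rejection-region term Φ(−δ − z_{α/2}) is negligible and dropped.)
δ = d·√(n/2) ⇒ d = δ/√(n/2) = 3.523/√(142/2) = 0.4181.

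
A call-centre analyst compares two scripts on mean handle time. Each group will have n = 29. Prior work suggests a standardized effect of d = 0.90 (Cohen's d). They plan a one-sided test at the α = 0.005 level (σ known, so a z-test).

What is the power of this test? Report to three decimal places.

Power ≈ 0.803

Noncentrality parameter: δ = d·√(n/2) = 0.90 × √(29/2) = 3.4271
Critical value for a one-sided test at α = 0.005: z_α = 2.576.
Power = Φ(δ − 2.576) = Φ(0.851) = 0.8027.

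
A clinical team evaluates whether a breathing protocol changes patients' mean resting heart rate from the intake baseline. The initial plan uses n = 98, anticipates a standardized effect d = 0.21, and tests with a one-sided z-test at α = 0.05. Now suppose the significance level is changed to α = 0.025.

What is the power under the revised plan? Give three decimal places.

δ = d·√n = 0.21 × √98 = 2.0789 (unchanged). New critical value: z_{0.025} = 1.960.
Revised power = Φ(δ − 1.960) = Φ(0.119) = 0.5473.

Power ≈ 0.547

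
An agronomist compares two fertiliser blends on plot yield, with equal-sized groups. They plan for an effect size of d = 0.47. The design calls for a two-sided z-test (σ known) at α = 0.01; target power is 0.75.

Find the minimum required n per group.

Set Φ(δ − 2.576) = 0.75; then δ − 2.576 = Φ⁻¹(0.75) = 0.674, giving δ = 3.250.
(For δ > 0 the lower-tail rejection region contributes negligibly to power, so the one-term inversion is standard.)
δ = d·√(n/2) ⇒ n = 2(δ/d)² = 2 × (3.250 / 0.47)² = 95.65.
Round up to the next whole unit.

n = 96 per group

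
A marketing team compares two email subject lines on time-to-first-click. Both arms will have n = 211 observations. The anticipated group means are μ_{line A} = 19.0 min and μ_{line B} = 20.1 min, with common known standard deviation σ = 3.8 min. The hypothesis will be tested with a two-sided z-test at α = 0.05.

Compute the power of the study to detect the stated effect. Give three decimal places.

Power ≈ 0.845

Standardized effect: d = |μ_{line A} − μ_{line B}| / σ = |19.0 − 20.1| / 3.8 = 0.2895
Noncentrality parameter: δ = d·√(n/2) = 0.2895 × √(211/2) = 2.9733
Critical value for a two-sided test at α = 0.05: z_{α/2} = 1.960.
Power = Φ(δ − 1.960) + Φ(−δ − 1.960) = Φ(1.013) + Φ(-4.933) = 0.8445 + 0.0000 = 0.8445.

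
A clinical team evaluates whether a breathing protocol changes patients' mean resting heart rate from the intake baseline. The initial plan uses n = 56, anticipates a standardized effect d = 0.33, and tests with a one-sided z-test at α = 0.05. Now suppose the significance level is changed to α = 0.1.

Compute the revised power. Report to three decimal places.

δ = d·√n = 0.33 × √56 = 2.4695 (unchanged). New critical value: z_{0.1} = 1.282.
Revised power = P(Z > 1.282 − δ) = Φ(1.188) = 0.8826.

Power ≈ 0.883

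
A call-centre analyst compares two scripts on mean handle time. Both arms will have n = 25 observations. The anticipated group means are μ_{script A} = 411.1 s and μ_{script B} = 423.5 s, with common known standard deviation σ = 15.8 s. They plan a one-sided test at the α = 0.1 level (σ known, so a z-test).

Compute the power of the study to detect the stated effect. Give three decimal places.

Power ≈ 0.932

Standardized effect: d = |μ_{script A} − μ_{script B}| / σ = |411.1 − 423.5| / 15.8 = 0.7848
Noncentrality parameter: δ = d·√(n/2) = 0.7848 × √(25/2) = 2.7747
One-sided α = 0.1 → critical value z_{0.1} = 1.282.
Power = Φ(δ − 1.282) = Φ(1.493) = 0.9323.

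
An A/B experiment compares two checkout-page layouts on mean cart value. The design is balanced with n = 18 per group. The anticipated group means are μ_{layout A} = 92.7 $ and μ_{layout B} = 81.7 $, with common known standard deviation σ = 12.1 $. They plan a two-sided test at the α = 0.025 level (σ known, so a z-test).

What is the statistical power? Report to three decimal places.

Power ≈ 0.686

Standardized effect: d = |μ_{layout A} − μ_{layout B}| / σ = |92.7 − 81.7| / 12.1 = 0.9091
Noncentrality parameter: δ = d·√(n/2) = 0.9091 × √(18/2) = 2.7273
Two-sided α = 0.025 → critical value z_{0.0125} = 2.241.
Power = Φ(δ − 2.241) + Φ(−δ − 2.241) = Φ(0.486) + Φ(-4.969) = 0.6865 + 0.0000 = 0.6865.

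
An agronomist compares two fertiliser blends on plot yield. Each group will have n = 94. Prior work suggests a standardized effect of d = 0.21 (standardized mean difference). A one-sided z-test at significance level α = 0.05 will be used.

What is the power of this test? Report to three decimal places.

Noncentrality parameter: δ = d·√(n/2) = 0.21 × √(94/2) = 1.4397
Critical value for a one-sided test at α = 0.05: z_α = 1.645.
Power = Φ(δ − 1.645) = Φ(-0.205) = 0.4187.

Power ≈ 0.419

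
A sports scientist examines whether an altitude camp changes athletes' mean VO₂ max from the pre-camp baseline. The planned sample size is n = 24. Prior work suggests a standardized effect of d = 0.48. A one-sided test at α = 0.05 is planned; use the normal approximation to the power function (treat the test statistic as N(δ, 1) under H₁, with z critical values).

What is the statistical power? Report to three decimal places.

Power ≈ 0.760

Noncentrality parameter: δ = d·√n = 0.48 × √24 = 2.3515
Critical value for a one-sided test at α = 0.05: z_α = 1.645.
Power = P(Z > 1.645 − δ) = Φ(0.707) = 0.7601.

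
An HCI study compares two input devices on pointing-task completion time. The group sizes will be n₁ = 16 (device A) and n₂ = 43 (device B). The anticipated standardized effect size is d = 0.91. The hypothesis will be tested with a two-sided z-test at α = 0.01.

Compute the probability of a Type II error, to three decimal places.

β ≈ 0.297

Noncentrality parameter: δ = d / √(1/n₁ + 1/n₂) = 0.91 / √(1/16 + 1/43) = 3.1075
Two-sided α = 0.01 → critical value z_{0.005} = 2.576.
Power = Φ(δ − 2.576) + Φ(−δ − 2.576) = Φ(0.532) + Φ(-5.683) = 0.7025 + 0.0000 = 0.7025.
Type II error: β = 1 − power = 1 − 0.7025 = 0.2975.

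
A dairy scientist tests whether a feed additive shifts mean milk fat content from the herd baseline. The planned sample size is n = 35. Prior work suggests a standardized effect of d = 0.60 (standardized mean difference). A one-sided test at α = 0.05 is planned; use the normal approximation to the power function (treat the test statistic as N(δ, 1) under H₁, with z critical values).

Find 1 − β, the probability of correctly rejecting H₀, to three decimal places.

Noncentrality parameter: δ = d·√n = 0.60 × √35 = 3.5496
One-sided α = 0.05 → critical value z_{0.05} = 1.645.
Power = P(Z > 1.645 − δ) = Φ(1.905) = 0.9716.

Power ≈ 0.972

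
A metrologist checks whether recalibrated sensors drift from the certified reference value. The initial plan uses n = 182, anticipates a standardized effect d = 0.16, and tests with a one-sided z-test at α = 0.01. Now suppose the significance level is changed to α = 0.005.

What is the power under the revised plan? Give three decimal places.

Power ≈ 0.338

δ = d·√n = 0.16 × √182 = 2.1585 (unchanged). New critical value: z_{0.005} = 2.576.
Revised power = Φ(δ − 2.576) = Φ(-0.417) = 0.3382.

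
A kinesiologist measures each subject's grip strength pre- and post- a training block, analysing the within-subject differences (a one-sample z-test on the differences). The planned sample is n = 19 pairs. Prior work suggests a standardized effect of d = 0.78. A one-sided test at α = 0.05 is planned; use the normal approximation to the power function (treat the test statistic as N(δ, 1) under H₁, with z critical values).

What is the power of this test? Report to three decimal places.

Noncentrality parameter: δ = d·√n = 0.78 × √19 = 3.3999
One-sided α = 0.05 → critical value z_{0.05} = 1.645.
Power = P(Z > 1.645 − δ) = Φ(1.755) = 0.9604.

Power ≈ 0.960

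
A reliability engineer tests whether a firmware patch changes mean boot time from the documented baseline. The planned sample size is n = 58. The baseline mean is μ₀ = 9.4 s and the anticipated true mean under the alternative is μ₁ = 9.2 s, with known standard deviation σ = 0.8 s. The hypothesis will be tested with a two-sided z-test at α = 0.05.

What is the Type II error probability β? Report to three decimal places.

β ≈ 0.522

Standardized effect: d = |μ₁ − μ₀| / σ = |9.2 − 9.4| / 0.8 = 0.2500
Noncentrality parameter: δ = d·√n = 0.2500 × √58 = 1.9039
Two-sided α = 0.05 → critical value z_{0.025} = 1.960.
Power = Φ(δ − 1.960) + Φ(−δ − 1.960) = Φ(-0.056) + Φ(-3.864) = 0.4777 + 0.0001 = 0.4777.
Type II error: β = 1 − power = 1 − 0.4777 = 0.5223.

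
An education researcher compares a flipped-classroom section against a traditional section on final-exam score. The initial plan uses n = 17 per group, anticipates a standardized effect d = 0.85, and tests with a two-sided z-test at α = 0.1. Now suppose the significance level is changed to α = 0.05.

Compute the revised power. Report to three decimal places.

Power ≈ 0.698

δ = d·√(n/2) = 0.85 × √(17/2) = 2.4782 (unchanged). New critical value: z_{0.025} = 1.960.
Revised power = Φ(δ − 1.960) + Φ(−δ − 1.960) = Φ(0.518) + Φ(-4.438) = 0.6978 + 0.0000 = 0.6978.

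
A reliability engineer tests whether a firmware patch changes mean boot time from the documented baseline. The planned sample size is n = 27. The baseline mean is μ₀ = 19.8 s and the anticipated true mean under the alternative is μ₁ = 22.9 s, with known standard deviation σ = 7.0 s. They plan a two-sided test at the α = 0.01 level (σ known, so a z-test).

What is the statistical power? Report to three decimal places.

Power ≈ 0.392

Standardized effect: d = |μ₁ − μ₀| / σ = |22.9 − 19.8| / 7.0 = 0.4429
Noncentrality parameter: δ = d·√n = 0.4429 × √27 = 2.3012
Critical value for a two-sided test at α = 0.01: z_{α/2} = 2.576.
Power = Φ(δ − 2.576) + Φ(−δ − 2.576) = Φ(-0.275) + Φ(-4.877) = 0.3918 + 0.0000 = 0.3918.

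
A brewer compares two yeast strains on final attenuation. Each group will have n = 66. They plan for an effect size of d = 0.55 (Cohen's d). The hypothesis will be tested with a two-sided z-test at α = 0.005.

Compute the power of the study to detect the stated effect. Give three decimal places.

Power ≈ 0.638

Noncentrality parameter: δ = d·√(n/2) = 0.55 × √(66/2) = 3.1595
Two-sided α = 0.005 → critical value z_{0.0025} = 2.807.
Power = Φ(δ − 2.807) + Φ(−δ − 2.807) = Φ(0.352) + Φ(-5.967) = 0.6378 + 0.0000 = 0.6378.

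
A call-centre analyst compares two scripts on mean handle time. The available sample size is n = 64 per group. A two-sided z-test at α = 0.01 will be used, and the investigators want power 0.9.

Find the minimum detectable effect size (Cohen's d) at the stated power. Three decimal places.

d ≈ 0.682

Required noncentrality: δ = z_{0.005} + z_{0.10} = 2.576 + 1.282 = 3.857.
(The second rejection-region term Φ(−δ − z_{α/2}) is negligible and dropped.)
δ = d·√(n/2) ⇒ d = δ/√(n/2) = 3.857/√(64/2) = 0.6819.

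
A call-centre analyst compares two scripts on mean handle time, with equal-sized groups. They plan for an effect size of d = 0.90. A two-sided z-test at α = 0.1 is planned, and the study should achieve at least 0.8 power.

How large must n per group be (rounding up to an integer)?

n = 16 per group

For power 0.8 need Φ(δ − z_{0.05}) = 0.8, so δ = z_{0.05} + z_{0.20} = 1.645 + 0.842 = 2.486.
(Ignoring the negligible lower-tail rejection probability gives the usual closed-form inversion.)
δ = d·√(n/2) ⇒ n = 2(δ/d)² = 2 × (2.486 / 0.90)² = 15.27.
Round up to the next whole unit.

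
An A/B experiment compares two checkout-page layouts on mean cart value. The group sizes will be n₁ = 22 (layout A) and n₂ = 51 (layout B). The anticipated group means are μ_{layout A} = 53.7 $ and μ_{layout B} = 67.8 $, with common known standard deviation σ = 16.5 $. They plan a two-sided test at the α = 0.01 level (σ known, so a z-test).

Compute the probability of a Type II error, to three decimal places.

β ≈ 0.219

Standardized effect: d = |μ_{layout A} − μ_{layout B}| / σ = |53.7 − 67.8| / 16.5 = 0.8545
Noncentrality parameter: δ = d / √(1/n₁ + 1/n₂) = 0.8545 / √(1/22 + 1/51) = 3.3502
Critical value for a two-sided test at α = 0.01: z_{α/2} = 2.576.
Power = Φ(δ − 2.576) + Φ(−δ − 2.576) = Φ(0.774) + Φ(-5.926) = 0.7806 + 0.0000 = 0.7806.
Type II error: β = 1 − power = 1 − 0.7806 = 0.2194.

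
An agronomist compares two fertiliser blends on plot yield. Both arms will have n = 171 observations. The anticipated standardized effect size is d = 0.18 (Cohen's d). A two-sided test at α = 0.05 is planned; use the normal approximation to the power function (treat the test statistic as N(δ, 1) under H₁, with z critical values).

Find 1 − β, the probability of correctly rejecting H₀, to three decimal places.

Power ≈ 0.384

Noncentrality parameter: δ = d·√(n/2) = 0.18 × √(171/2) = 1.6644
Two-sided α = 0.05 → critical value z_{0.025} = 1.960.
Power = Φ(δ − 1.960) + Φ(−δ − 1.960) = Φ(-0.296) + Φ(-3.624) = 0.3838 + 0.0001 = 0.3839.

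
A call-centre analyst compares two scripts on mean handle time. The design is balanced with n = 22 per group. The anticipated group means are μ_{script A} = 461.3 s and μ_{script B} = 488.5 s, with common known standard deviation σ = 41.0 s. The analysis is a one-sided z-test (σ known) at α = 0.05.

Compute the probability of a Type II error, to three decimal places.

Standardized effect: d = |μ_{script A} − μ_{script B}| / σ = |461.3 − 488.5| / 41.0 = 0.6634
Noncentrality parameter: δ = d·√(n/2) = 0.6634 × √(22/2) = 2.2003
One-sided α = 0.05 → critical value z_{0.05} = 1.645.
Power = Φ(δ − 1.645) = Φ(0.555) = 0.7107.
Type II error: β = 1 − power = 1 − 0.7107 = 0.2893.

β ≈ 0.289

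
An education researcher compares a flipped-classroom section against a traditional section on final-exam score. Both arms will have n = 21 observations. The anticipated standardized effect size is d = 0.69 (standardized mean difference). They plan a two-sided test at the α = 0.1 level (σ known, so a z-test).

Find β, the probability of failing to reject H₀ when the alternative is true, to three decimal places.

β ≈ 0.277

Noncentrality parameter: δ = d·√(n/2) = 0.69 × √(21/2) = 2.2359
Critical value for a two-sided test at α = 0.1: z_{α/2} = 1.645.
Power = Φ(δ − 1.645) + Φ(−δ − 1.645) = Φ(0.591) + Φ(-3.881) = 0.7227 + 0.0001 = 0.7228.
Type II error: β = 1 − power = 1 − 0.7228 = 0.2772.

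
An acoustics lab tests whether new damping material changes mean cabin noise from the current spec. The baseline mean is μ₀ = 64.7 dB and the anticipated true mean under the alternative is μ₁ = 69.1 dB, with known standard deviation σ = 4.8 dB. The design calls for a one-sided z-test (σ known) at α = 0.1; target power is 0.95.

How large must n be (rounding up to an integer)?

n = 11

Standardized effect: d = |μ₁ − μ₀| / σ = |69.1 − 64.7| / 4.8 = 0.9167
Set Φ(δ − 1.282) = 0.95; then δ − 1.282 = Φ⁻¹(0.95) = 1.645, giving δ = 2.926.
δ = d·√n ⇒ n = (δ/d)² = (2.926 / 0.9167)² = 10.19.
Rounding up, n = 11.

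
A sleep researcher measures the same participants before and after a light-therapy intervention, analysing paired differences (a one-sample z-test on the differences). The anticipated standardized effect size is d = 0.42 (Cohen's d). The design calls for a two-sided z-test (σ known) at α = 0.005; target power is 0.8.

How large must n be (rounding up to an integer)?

Set Φ(δ − 2.807) = 0.8; then δ − 2.807 = Φ⁻¹(0.8) = 0.842, giving δ = 3.649.
(The Φ(−δ − z_{α/2}) term is vanishingly small for δ > 0 and is dropped in the standard sample-size formula.)
δ = d·√n ⇒ n = (δ/d)² = (3.649 / 0.42)² = 75.47.
Round up to the next whole unit.

n = 76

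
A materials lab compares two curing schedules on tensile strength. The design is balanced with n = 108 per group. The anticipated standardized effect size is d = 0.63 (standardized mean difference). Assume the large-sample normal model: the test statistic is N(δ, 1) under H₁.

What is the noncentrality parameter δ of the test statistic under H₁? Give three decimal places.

δ ≈ 4.630

δ = d·√(n/2) = 0.63 × √(108/2) = 4.6295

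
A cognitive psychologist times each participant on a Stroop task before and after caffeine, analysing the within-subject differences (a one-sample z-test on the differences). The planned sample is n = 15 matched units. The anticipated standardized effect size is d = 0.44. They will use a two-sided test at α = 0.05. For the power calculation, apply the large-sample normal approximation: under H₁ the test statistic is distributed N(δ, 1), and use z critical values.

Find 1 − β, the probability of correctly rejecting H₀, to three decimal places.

Noncentrality parameter: δ = d·√n = 0.44 × √15 = 1.7041
Two-sided α = 0.05 → critical value z_{0.025} = 1.960.
Power = Φ(δ − 1.960) + Φ(−δ − 1.960) = Φ(-0.256) + Φ(-3.664) = 0.3990 + 0.0001 = 0.3992.

Power ≈ 0.399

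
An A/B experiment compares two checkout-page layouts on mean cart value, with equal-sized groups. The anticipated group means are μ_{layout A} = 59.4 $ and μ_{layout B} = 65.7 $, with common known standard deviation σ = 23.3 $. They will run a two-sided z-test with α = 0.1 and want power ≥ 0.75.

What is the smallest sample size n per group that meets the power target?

n = 148 per group

Standardized effect: d = |μ_{layout A} − μ_{layout B}| / σ = |59.4 − 65.7| / 23.3 = 0.2704
For power 0.75 need Φ(δ − z_{0.05}) = 0.75, so δ = z_{0.05} + z_{0.25} = 1.645 + 0.674 = 2.319.
(Ignoring the negligible lower-tail rejection probability gives the usual closed-form inversion.)
δ = d·√(n/2) ⇒ n = 2(δ/d)² = 2 × (2.319 / 0.2704)² = 147.16.
Rounding up, n = 148 per group.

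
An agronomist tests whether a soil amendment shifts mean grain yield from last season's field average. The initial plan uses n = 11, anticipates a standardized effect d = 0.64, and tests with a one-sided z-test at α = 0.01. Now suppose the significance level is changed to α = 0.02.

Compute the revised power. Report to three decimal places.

Power ≈ 0.527

δ = d·√n = 0.64 × √11 = 2.1226 (unchanged). New critical value: z_{0.02} = 2.054.
Revised power = P(Z > 2.054 − δ) = Φ(0.069) = 0.5275.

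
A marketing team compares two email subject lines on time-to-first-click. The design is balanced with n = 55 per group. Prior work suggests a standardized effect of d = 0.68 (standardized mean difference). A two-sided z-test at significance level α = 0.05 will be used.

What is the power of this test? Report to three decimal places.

Noncentrality parameter: δ = d·√(n/2) = 0.68 × √(55/2) = 3.5660
Two-sided α = 0.05 → critical value z_{0.025} = 1.960.
Power = Φ(δ − 1.960) + Φ(−δ − 1.960) = Φ(1.606) + Φ(-5.526) = 0.9459 + 0.0000 = 0.9459.

Power ≈ 0.946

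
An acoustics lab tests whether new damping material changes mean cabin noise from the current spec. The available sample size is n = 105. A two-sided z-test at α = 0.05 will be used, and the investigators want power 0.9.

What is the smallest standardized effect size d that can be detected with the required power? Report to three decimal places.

d ≈ 0.316

Need Φ(δ − 1.960) = 0.9, so δ = 1.960 + 1.282 = 3.242.
(The second rejection-region term Φ(−δ − z_{α/2}) is negligible and dropped.)
δ = d·√n ⇒ d = δ/√n = 3.242/√105 = 0.3163.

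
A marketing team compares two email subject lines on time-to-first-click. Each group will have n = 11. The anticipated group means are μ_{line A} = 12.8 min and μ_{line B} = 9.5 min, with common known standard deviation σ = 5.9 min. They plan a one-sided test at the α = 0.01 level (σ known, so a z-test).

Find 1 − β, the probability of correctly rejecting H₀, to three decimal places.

Power ≈ 0.155

Standardized effect: d = |μ_{line A} − μ_{line B}| / σ = |12.8 − 9.5| / 5.9 = 0.5593
Noncentrality parameter: δ = d·√(n/2) = 0.5593 × √(11/2) = 1.3117
Critical value for a one-sided test at α = 0.01: z_α = 2.326.
Power = Φ(δ − 2.326) = Φ(-1.015) = 0.1551.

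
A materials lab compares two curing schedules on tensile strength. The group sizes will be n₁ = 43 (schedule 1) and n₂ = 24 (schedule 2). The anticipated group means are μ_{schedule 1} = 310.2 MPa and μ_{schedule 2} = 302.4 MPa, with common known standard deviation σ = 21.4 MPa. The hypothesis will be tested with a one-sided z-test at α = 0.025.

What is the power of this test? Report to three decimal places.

Power ≈ 0.298

Standardized effect: d = |μ_{schedule 1} − μ_{schedule 2}| / σ = |310.2 − 302.4| / 21.4 = 0.3645
Noncentrality parameter: δ = d / √(1/n₁ + 1/n₂) = 0.3645 / √(1/43 + 1/24) = 1.4305
Critical value for a one-sided test at α = 0.025: z_α = 1.960.
Power = P(Z > 1.960 − δ) = Φ(-0.529) = 0.2982.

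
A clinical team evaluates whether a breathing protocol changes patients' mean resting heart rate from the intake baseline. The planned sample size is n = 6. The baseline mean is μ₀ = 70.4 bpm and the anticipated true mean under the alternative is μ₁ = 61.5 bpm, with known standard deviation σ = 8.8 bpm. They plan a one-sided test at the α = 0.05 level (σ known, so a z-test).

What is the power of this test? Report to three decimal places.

Standardized effect: d = |μ₁ − μ₀| / σ = |61.5 − 70.4| / 8.8 = 1.0114
Noncentrality parameter: δ = d·√n = 1.0114 × √6 = 2.4773
Critical value for a one-sided test at α = 0.05: z_α = 1.645.
Power = P(Z > 1.645 − δ) = Φ(0.832) = 0.7974.

Power ≈ 0.797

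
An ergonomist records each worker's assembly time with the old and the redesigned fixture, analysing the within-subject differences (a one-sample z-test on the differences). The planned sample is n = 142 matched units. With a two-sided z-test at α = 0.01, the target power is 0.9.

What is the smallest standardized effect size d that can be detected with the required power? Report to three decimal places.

Required noncentrality: δ = z_{0.005} + z_{0.10} = 2.576 + 1.282 = 3.857.
(Lower-tail contribution to power is negligible for δ > 0.)
δ = d·√n ⇒ d = δ/√n = 3.857/√142 = 0.3237.

d ≈ 0.324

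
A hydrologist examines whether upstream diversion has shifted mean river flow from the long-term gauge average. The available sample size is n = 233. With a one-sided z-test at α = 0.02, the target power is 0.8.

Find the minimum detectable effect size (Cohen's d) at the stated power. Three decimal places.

Required noncentrality: δ = z_{0.02} + z_{0.20} = 2.054 + 0.842 = 2.895.
δ = d·√n ⇒ d = δ/√n = 2.895/√233 = 0.1897.

d ≈ 0.190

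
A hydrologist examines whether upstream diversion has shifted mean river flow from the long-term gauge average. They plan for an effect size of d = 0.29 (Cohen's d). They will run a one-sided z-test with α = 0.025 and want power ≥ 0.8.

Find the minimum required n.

Set Φ(δ − 1.960) = 0.8; then δ − 1.960 = Φ⁻¹(0.8) = 0.842, giving δ = 2.802.
δ = d·√n ⇒ n = (δ/d)² = (2.802 / 0.29)² = 93.33.
Rounding up, n = 94.

n = 94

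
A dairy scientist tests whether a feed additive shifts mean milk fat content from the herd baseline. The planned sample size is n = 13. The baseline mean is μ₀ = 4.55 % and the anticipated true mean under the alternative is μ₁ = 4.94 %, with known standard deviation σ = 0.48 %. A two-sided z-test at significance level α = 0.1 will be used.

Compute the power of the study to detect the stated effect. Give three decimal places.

Power ≈ 0.901

Standardized effect: d = |μ₁ − μ₀| / σ = |4.94 − 4.55| / 0.48 = 0.8125
Noncentrality parameter: δ = d·√n = 0.8125 × √13 = 2.9295
Two-sided α = 0.1 → critical value z_{0.05} = 1.645.
Power = Φ(δ − 1.645) + Φ(−δ − 1.645) = Φ(1.285) + Φ(-4.574) = 0.9005 + 0.0000 = 0.9005.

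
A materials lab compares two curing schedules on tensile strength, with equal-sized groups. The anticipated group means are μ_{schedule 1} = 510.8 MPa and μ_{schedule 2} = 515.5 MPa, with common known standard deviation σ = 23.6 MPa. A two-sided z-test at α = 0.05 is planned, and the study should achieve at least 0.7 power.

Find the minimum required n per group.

n = 312 per group

Standardized effect: d = |μ_{schedule 1} − μ_{schedule 2}| / σ = |510.8 − 515.5| / 23.6 = 0.1992
For power 0.7 need Φ(δ − z_{0.025}) = 0.7, so δ = z_{0.025} + z_{0.30} = 1.960 + 0.524 = 2.484.
(For δ > 0 the lower-tail rejection region contributes negligibly to power, so the one-term inversion is standard.)
δ = d·√(n/2) ⇒ n = 2(δ/d)² = 2 × (2.484 / 0.1992)² = 311.24.
Round up to the next whole unit.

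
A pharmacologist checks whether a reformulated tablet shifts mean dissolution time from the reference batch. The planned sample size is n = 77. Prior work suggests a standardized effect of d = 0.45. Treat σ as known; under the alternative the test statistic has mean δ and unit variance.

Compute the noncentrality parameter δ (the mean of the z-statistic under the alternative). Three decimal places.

The noncentrality parameter scales effect size by the design's sample-size factor: δ = d·√n = 0.45 × √77 = 3.9487

δ ≈ 3.949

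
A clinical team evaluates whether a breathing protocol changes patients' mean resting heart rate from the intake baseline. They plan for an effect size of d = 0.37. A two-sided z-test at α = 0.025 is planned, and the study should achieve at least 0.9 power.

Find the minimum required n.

Set Φ(δ − 2.241) = 0.9; then δ − 2.241 = Φ⁻¹(0.9) = 1.282, giving δ = 3.523.
(The Φ(−δ − z_{α/2}) term is vanishingly small for δ > 0 and is dropped in the standard sample-size formula.)
δ = d·√n ⇒ n = (δ/d)² = (3.523 / 0.37)² = 90.66.
Round up to the next whole unit.

n = 91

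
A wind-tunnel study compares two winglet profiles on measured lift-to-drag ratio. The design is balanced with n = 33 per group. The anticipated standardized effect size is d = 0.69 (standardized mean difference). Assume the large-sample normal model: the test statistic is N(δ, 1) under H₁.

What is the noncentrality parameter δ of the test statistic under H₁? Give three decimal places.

δ = d·√(n/2) = 0.69 × √(33/2) = 2.8028

δ ≈ 2.803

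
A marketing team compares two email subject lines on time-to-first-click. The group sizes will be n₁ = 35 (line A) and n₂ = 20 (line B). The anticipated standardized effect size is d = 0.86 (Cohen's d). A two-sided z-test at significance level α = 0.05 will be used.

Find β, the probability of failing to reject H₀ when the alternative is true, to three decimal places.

Noncentrality parameter: δ = d / √(1/n₁ + 1/n₂) = 0.86 / √(1/35 + 1/20) = 3.0681
Two-sided α = 0.05 → critical value z_{0.025} = 1.960.
Power = Φ(δ − 1.960) + Φ(−δ − 1.960) = Φ(1.108) + Φ(-5.028) = 0.8661 + 0.0000 = 0.8661.
Type II error: β = 1 − power = 1 − 0.8661 = 0.1339.

β ≈ 0.134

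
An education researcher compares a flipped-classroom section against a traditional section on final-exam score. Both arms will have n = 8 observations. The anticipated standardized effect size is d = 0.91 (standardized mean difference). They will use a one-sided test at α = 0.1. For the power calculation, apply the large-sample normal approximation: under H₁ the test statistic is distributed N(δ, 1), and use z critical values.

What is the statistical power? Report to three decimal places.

Noncentrality parameter: δ = d·√(n/2) = 0.91 × √(8/2) = 1.8200
Critical value for a one-sided test at α = 0.1: z_α = 1.282.
Power = Φ(δ − 1.282) = Φ(0.538) = 0.7049.

Power ≈ 0.705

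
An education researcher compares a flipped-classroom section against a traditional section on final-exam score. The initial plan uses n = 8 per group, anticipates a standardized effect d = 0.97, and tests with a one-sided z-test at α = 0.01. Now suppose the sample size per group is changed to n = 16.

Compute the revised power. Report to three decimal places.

With n = 16 per group: δ = d·√(n/2) = 0.97 × √(16/2) = 2.7436. Critical value z_{0.01} = 2.326.
Revised power = Φ(δ − 2.326) = Φ(0.417) = 0.6617.

Power ≈ 0.662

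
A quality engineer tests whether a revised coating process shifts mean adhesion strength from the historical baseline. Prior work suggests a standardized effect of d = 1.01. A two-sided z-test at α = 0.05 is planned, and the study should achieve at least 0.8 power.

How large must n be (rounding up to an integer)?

n = 8

Set Φ(δ − 1.960) = 0.8; then δ − 1.960 = Φ⁻¹(0.8) = 0.842, giving δ = 2.802.
(Ignoring the negligible lower-tail rejection probability gives the usual closed-form inversion.)
δ = d·√n ⇒ n = (δ/d)² = (2.802 / 1.01)² = 7.69.
Round up to the next whole unit.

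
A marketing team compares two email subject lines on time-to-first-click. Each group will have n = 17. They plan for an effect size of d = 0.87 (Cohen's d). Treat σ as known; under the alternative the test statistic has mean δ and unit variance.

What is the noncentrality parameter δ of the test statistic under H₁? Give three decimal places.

The noncentrality parameter scales effect size by the design's sample-size factor: δ = d·√(n/2) = 0.87 × √(17/2) = 2.5365

δ ≈ 2.536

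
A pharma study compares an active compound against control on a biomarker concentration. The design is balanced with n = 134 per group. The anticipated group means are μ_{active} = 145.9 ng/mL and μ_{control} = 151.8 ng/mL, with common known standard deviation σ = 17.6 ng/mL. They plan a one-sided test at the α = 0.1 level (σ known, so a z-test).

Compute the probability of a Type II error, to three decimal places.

β ≈ 0.072

Standardized effect: d = |μ_{active} − μ_{control}| / σ = |145.9 − 151.8| / 17.6 = 0.3352
Noncentrality parameter: δ = d·√(n/2) = 0.3352 × √(134/2) = 2.7440
One-sided α = 0.1 → critical value z_{0.1} = 1.282.
Power = P(Z > 1.282 − δ) = Φ(1.462) = 0.9282.
Type II error: β = 1 − power = 1 − 0.9282 = 0.0718.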